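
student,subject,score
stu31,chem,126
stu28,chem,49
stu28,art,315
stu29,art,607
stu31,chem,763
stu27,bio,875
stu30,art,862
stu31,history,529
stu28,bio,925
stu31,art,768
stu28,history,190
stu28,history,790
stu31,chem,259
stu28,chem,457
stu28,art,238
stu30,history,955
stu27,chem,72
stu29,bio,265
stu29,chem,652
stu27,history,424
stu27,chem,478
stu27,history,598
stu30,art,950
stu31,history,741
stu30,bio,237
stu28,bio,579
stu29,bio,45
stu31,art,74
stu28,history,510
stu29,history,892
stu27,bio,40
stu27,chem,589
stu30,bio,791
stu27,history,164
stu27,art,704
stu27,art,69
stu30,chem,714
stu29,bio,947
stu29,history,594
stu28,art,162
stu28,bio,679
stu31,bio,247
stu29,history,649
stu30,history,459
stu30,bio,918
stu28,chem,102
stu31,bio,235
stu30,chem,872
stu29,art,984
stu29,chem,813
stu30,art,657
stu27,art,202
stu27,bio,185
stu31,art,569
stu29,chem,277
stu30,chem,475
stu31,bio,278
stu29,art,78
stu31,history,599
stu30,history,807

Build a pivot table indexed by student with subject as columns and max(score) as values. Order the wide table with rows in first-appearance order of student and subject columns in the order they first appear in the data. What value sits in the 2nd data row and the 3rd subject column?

With rows in first-appearance order of student, row 2 is student=stu28. subject columns in first-appearance order: chem, art, bio, history; column 3 is bio.
Long rows with student=stu28, subject=bio: max(925, 579, 679) = 925.

925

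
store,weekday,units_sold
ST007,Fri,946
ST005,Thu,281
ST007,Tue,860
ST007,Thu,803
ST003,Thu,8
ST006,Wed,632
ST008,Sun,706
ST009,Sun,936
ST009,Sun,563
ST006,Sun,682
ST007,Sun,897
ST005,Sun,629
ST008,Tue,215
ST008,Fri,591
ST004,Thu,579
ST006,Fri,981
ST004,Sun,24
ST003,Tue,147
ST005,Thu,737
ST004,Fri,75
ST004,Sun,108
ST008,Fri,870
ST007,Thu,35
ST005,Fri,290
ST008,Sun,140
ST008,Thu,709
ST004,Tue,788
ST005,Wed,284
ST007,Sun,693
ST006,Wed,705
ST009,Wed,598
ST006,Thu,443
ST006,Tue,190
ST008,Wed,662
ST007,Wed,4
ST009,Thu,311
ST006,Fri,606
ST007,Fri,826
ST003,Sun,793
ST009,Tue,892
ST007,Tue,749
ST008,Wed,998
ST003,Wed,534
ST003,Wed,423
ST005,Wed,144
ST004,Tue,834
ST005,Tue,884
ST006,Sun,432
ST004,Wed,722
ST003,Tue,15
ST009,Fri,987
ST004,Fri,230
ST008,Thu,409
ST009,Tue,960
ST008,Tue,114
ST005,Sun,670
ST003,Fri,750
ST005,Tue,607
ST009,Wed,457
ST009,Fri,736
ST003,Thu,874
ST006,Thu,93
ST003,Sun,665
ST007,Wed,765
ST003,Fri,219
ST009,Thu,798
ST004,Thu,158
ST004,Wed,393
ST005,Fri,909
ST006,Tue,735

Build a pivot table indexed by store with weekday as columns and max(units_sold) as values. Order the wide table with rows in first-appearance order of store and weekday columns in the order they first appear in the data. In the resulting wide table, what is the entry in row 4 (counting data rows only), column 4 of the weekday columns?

705

With rows in first-appearance order of store, row 4 is store=ST006. weekday columns in first-appearance order: Fri, Thu, Tue, Wed, Sun; column 4 is Wed.
Long rows with store=ST006, weekday=Wed: max(632, 705) = 705.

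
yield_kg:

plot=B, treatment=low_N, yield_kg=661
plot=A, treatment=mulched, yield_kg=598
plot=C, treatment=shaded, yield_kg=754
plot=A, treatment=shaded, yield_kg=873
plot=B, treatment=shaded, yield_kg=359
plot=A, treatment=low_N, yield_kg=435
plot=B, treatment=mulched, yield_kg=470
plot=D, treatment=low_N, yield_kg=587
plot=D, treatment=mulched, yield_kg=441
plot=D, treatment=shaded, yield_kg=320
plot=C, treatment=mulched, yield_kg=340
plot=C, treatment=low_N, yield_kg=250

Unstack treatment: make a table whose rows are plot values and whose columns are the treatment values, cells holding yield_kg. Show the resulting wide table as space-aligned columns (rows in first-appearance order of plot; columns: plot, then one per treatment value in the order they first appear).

plot  low_N  mulched  shaded
B     661    470      359   
A     435    598      873   
C     250    340      754   
D     587    441      320   

Columns: plot plus the 3 distinct treatment values (low_N, mulched, shaded).
For example, row B column low_N takes yield_kg=661 from the long row (B, low_N).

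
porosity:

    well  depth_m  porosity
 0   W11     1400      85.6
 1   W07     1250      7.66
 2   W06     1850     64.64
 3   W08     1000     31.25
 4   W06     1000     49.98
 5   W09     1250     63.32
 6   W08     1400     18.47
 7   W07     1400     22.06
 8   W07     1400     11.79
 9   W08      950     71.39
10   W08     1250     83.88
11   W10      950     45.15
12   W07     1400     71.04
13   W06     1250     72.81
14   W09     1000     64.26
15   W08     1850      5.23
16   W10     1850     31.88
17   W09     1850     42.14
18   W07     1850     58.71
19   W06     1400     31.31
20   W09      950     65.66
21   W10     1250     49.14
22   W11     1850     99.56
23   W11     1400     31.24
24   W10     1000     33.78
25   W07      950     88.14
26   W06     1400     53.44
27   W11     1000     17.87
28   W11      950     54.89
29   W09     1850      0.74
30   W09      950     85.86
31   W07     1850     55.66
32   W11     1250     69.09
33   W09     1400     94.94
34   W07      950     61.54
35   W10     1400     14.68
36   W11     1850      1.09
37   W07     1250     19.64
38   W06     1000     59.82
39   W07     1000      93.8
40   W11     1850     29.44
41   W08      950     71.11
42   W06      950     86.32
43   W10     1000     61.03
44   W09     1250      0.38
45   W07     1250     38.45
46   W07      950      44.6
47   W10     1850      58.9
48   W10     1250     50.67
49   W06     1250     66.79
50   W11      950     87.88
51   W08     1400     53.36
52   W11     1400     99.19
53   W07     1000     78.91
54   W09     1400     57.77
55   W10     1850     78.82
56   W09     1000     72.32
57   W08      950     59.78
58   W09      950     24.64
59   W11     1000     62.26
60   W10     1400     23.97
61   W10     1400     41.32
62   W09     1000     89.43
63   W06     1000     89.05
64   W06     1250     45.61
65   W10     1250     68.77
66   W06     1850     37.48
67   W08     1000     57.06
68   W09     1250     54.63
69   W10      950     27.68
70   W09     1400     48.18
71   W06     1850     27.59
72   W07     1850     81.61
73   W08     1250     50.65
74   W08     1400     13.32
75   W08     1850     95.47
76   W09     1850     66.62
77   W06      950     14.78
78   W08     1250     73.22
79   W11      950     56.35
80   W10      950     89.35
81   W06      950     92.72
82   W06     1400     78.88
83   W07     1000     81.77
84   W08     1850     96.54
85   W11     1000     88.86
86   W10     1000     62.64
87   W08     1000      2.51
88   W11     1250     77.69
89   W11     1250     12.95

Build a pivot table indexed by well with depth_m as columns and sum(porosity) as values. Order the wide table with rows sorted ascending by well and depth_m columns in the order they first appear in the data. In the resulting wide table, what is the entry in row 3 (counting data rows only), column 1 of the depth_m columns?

With rows sorted ascending by well, row 3 is well=W08. depth_m columns in first-appearance order: 1400, 1250, 1850, 1000, 950; column 1 is 1400.
Long rows with well=W08, depth_m=1400: 18.47 + 53.36 + 13.32 = 85.15.

85.15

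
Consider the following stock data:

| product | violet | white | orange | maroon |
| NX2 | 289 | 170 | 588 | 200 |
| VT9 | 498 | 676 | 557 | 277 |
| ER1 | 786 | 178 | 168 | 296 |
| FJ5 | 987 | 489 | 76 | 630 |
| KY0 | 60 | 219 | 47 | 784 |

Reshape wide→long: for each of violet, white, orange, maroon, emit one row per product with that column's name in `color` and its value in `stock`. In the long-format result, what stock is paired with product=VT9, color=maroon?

Unpivoting turns each (product, wide-column) pair into one long row.
The wide cell at row VT9, column maroon holds 277, so the long row (VT9, maroon) has stock=277.

277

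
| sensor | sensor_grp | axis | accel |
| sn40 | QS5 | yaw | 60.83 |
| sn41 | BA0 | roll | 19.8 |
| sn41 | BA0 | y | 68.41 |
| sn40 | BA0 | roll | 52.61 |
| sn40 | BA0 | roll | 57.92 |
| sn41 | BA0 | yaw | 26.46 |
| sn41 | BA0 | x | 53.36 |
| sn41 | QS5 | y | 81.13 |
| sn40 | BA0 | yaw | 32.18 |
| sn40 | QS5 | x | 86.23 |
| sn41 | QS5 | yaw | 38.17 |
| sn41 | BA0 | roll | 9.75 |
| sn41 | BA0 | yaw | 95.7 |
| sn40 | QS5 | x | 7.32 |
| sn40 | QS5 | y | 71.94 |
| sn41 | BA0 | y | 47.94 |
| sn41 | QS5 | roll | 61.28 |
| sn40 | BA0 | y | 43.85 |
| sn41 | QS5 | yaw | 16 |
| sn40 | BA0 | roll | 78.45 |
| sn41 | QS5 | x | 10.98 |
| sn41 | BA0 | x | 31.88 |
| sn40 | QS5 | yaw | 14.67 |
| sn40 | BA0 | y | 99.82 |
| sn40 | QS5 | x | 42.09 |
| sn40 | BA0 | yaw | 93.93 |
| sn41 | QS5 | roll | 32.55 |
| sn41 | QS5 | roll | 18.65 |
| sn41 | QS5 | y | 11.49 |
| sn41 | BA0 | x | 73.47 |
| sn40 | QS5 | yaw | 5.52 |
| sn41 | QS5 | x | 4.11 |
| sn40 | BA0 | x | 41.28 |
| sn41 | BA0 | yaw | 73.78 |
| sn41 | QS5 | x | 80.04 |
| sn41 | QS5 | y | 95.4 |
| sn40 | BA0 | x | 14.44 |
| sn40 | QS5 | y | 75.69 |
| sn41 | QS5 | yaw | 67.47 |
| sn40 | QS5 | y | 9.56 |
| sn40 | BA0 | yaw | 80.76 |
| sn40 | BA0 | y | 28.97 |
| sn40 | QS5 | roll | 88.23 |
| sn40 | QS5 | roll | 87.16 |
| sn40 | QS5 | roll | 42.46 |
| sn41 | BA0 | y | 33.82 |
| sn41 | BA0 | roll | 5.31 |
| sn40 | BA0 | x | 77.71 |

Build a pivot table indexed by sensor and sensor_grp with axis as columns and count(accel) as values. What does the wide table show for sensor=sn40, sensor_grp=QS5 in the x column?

3

Rows with sensor=sn40, sensor_grp=QS5 and axis=x: accel values are 86.23, 7.32, 42.09.
3 rows match — count = 3.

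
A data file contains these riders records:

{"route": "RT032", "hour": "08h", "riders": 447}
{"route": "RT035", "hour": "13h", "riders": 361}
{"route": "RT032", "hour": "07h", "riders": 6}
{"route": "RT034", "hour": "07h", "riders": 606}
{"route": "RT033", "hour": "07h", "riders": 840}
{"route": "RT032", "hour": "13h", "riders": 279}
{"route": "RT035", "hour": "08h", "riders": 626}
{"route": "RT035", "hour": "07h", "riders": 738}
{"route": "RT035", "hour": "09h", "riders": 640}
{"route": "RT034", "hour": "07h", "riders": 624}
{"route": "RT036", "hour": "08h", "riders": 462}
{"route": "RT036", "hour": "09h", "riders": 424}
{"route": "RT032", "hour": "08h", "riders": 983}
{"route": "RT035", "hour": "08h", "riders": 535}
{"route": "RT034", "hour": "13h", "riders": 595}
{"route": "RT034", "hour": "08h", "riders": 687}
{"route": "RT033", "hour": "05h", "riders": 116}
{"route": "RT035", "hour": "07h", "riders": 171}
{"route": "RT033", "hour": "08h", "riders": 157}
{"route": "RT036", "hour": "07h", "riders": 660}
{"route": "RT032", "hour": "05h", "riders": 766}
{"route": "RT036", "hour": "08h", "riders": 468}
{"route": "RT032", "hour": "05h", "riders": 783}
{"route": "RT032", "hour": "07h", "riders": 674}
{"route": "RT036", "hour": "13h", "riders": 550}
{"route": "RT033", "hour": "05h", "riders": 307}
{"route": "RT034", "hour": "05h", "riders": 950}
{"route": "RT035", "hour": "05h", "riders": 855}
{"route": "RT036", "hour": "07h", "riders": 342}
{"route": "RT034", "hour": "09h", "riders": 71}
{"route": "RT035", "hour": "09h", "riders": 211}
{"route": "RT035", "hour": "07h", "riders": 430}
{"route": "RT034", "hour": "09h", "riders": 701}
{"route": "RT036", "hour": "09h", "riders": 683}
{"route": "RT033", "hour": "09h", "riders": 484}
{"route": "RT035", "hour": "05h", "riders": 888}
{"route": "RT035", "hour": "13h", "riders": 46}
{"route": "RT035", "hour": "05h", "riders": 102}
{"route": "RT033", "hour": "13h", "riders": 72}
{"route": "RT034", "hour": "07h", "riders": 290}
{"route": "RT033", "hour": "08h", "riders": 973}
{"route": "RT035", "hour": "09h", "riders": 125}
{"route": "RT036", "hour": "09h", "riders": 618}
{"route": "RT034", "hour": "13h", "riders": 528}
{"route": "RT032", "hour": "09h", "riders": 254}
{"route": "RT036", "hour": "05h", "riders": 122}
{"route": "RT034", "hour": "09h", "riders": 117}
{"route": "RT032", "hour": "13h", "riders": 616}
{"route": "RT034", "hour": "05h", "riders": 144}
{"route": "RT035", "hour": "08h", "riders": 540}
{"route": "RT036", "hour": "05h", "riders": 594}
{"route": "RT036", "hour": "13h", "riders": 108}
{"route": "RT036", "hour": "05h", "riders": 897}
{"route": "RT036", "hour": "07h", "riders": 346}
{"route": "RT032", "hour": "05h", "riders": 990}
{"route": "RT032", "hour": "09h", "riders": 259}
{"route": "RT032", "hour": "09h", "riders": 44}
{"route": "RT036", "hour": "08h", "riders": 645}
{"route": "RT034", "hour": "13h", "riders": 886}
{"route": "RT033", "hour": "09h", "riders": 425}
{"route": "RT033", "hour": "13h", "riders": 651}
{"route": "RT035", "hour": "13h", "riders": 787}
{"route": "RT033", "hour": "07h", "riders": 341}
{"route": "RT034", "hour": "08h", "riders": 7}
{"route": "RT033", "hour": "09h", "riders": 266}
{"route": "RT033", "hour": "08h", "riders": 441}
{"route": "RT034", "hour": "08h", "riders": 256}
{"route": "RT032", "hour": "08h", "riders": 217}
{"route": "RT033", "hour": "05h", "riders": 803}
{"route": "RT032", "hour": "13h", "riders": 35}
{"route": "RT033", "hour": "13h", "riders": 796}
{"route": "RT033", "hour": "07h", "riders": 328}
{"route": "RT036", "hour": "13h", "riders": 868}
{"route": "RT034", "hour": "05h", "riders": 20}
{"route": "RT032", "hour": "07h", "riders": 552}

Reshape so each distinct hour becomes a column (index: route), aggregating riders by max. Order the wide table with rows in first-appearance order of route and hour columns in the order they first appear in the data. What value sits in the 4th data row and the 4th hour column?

With rows in first-appearance order of route, row 4 is route=RT033. hour columns in first-appearance order: 08h, 13h, 07h, 09h, 05h; column 4 is 09h.
Long rows with route=RT033, hour=09h: max(484, 425, 266) = 484.

484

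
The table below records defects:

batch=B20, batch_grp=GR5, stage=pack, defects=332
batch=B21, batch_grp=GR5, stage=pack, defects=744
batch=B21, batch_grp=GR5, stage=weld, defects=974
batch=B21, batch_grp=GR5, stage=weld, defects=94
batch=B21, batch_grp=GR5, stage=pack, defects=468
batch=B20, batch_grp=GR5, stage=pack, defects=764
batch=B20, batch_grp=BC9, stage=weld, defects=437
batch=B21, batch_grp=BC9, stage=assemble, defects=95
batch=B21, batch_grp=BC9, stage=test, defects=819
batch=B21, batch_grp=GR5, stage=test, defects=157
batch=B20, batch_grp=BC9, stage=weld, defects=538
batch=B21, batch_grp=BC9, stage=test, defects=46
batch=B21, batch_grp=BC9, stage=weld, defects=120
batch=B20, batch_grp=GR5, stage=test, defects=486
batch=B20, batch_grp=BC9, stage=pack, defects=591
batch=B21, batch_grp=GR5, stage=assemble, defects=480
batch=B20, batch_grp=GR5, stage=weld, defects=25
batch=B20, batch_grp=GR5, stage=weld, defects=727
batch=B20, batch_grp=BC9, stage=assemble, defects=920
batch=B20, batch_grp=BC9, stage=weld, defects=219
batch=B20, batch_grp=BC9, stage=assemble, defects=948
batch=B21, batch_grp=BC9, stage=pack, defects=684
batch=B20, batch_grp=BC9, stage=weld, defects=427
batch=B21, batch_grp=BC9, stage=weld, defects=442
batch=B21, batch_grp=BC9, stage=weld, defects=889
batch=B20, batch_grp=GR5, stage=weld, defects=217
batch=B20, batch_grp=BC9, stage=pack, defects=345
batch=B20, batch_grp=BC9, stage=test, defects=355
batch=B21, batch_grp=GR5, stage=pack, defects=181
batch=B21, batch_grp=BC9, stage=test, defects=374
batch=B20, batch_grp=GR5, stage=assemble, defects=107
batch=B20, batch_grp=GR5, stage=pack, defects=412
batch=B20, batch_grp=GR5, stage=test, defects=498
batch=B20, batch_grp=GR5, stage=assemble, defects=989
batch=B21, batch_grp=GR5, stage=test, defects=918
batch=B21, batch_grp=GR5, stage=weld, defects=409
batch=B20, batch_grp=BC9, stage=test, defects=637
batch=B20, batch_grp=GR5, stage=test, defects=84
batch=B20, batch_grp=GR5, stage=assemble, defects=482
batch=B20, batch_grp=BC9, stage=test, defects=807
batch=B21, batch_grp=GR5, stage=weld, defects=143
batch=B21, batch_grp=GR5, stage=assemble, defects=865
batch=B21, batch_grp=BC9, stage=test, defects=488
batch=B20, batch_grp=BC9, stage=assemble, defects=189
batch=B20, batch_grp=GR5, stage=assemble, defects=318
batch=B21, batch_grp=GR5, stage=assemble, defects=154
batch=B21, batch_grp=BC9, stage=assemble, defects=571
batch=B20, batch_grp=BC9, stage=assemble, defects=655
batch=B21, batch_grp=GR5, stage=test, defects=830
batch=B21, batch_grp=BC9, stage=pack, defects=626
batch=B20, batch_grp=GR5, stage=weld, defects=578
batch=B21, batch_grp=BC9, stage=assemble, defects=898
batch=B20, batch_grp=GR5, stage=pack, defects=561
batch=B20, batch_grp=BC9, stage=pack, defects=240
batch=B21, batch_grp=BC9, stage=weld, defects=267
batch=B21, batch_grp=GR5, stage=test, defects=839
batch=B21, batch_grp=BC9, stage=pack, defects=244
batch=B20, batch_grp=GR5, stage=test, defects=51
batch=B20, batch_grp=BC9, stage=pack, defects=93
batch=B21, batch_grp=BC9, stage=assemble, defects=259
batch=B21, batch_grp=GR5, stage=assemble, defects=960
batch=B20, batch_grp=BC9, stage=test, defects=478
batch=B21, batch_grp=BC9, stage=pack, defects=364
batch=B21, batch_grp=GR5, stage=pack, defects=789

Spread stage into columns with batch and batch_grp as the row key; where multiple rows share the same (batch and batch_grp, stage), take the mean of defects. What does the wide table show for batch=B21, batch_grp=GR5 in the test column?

Rows with batch=B21, batch_grp=GR5 and stage=test: defects values are 157, 918, 830, 839.
(157 + 918 + 830 + 839) / 4 = 686.

686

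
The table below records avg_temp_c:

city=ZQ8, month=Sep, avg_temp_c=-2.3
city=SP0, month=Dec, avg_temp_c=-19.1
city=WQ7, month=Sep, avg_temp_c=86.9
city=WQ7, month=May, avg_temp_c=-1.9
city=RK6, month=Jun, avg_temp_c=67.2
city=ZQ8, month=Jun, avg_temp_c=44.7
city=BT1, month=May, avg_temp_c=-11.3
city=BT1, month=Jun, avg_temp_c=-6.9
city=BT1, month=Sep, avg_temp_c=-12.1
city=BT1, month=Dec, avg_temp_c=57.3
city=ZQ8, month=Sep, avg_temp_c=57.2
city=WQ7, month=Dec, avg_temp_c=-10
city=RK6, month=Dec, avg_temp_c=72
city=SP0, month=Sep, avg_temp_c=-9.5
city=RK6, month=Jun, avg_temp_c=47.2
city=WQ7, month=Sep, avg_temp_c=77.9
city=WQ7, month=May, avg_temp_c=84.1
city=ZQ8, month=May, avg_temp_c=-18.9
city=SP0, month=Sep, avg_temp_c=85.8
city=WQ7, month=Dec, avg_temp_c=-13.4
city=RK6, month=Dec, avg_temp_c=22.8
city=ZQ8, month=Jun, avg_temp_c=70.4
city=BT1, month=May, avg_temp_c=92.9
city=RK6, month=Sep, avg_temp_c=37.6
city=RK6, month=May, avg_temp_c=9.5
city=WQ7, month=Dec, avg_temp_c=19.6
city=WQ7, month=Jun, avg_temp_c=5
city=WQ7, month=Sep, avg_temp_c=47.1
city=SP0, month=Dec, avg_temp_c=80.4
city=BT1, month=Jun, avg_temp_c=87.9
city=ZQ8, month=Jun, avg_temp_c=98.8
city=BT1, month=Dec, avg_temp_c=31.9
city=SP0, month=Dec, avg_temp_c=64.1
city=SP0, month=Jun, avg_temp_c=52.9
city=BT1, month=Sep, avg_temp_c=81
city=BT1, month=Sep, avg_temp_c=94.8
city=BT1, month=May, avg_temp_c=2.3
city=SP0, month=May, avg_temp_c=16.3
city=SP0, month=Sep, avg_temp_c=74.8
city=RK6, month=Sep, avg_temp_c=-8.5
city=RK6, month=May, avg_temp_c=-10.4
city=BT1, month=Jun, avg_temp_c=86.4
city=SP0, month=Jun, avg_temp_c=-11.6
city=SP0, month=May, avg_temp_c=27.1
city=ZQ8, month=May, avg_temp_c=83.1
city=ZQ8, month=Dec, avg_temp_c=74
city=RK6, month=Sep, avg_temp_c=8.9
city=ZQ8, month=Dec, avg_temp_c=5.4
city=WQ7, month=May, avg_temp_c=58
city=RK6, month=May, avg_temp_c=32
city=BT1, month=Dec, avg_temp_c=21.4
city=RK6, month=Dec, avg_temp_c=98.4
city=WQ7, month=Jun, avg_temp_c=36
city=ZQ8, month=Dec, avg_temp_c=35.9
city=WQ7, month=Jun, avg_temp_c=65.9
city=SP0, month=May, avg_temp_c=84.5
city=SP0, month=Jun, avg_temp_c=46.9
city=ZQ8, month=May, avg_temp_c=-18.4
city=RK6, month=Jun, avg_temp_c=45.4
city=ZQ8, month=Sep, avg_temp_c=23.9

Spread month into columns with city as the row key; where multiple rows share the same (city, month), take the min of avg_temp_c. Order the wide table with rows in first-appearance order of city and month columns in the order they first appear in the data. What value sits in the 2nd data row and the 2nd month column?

-19.1

With rows in first-appearance order of city, row 2 is city=SP0. month columns in first-appearance order: Sep, Dec, May, Jun; column 2 is Dec.
Long rows with city=SP0, month=Dec: min(-19.1, 80.4, 64.1) = -19.1.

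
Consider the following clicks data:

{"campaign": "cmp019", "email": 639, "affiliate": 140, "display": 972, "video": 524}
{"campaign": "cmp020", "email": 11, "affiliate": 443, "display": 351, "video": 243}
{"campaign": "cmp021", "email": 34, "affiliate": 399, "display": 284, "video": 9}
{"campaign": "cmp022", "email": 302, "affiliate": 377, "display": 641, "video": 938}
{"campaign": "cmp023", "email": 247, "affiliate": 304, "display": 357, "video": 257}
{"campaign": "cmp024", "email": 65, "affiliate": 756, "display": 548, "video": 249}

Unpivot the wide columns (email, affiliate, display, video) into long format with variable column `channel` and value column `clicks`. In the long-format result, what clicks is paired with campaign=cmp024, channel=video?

249

Unpivoting turns each (campaign, wide-column) pair into one long row.
The wide cell at row cmp024, column video holds 249, so the long row (cmp024, video) has clicks=249.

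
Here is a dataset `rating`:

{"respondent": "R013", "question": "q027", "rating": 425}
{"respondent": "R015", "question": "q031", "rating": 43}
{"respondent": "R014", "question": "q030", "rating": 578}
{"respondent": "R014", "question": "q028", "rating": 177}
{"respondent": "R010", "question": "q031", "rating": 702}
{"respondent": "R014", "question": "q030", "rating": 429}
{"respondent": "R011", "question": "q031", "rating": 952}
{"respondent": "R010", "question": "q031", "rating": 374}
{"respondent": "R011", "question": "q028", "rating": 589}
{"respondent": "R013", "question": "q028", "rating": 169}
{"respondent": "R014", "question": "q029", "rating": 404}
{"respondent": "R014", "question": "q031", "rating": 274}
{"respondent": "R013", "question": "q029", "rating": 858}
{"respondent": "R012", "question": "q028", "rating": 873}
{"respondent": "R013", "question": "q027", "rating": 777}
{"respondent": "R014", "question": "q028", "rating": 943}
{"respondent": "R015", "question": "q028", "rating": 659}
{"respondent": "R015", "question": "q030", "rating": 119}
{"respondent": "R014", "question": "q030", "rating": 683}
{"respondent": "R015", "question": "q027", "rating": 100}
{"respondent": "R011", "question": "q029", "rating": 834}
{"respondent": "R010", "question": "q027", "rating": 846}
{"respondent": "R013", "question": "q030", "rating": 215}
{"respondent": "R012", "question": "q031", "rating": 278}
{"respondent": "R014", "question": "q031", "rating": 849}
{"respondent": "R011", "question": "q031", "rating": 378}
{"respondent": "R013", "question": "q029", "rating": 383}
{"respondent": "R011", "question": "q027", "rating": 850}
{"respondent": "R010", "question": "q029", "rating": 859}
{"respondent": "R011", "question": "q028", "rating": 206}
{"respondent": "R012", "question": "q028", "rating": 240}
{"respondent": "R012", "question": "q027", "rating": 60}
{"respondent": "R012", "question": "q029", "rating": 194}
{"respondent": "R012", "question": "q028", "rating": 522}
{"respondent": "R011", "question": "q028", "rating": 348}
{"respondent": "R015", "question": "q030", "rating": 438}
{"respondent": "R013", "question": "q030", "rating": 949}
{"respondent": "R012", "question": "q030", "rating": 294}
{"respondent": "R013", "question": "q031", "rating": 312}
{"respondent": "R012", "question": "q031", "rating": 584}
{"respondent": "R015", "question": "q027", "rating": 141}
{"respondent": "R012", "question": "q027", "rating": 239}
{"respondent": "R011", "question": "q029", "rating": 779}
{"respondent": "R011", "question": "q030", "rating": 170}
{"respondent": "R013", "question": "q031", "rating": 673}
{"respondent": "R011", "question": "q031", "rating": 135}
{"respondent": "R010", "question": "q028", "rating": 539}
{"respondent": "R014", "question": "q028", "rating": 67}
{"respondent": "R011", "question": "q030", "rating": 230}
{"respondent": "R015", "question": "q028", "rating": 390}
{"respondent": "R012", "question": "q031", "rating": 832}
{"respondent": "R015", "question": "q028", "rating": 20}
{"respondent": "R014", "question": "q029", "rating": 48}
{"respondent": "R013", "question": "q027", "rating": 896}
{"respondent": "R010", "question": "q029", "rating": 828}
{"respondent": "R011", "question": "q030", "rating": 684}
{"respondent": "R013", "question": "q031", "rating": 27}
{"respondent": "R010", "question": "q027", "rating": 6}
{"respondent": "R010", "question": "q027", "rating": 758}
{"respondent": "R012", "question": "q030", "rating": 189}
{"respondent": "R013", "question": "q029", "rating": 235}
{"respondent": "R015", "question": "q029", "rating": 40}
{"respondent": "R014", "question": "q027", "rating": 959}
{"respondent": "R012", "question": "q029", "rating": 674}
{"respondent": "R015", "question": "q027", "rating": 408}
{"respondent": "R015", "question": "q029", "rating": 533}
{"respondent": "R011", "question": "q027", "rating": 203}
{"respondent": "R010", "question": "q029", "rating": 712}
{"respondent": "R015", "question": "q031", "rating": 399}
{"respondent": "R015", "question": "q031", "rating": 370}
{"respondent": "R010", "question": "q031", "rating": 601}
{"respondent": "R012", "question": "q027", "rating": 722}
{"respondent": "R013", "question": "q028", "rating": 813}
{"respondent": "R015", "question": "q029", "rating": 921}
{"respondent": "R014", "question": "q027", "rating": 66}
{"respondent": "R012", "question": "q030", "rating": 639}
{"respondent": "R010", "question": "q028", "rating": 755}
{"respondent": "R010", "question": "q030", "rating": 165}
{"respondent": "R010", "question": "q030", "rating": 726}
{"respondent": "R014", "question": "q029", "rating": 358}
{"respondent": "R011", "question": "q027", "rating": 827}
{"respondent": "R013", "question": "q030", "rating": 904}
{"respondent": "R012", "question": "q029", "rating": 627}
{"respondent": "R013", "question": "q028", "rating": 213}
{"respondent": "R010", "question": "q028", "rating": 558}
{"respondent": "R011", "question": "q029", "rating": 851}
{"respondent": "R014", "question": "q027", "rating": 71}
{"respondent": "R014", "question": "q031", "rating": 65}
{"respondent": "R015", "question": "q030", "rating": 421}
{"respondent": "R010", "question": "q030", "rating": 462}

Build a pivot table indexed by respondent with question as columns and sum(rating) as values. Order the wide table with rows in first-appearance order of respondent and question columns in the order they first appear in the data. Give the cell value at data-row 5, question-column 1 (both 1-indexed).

1880

With rows in first-appearance order of respondent, row 5 is respondent=R011. question columns in first-appearance order: q027, q031, q030, q028, q029; column 1 is q027.
Long rows with respondent=R011, question=q027: 850 + 203 + 827 = 1880.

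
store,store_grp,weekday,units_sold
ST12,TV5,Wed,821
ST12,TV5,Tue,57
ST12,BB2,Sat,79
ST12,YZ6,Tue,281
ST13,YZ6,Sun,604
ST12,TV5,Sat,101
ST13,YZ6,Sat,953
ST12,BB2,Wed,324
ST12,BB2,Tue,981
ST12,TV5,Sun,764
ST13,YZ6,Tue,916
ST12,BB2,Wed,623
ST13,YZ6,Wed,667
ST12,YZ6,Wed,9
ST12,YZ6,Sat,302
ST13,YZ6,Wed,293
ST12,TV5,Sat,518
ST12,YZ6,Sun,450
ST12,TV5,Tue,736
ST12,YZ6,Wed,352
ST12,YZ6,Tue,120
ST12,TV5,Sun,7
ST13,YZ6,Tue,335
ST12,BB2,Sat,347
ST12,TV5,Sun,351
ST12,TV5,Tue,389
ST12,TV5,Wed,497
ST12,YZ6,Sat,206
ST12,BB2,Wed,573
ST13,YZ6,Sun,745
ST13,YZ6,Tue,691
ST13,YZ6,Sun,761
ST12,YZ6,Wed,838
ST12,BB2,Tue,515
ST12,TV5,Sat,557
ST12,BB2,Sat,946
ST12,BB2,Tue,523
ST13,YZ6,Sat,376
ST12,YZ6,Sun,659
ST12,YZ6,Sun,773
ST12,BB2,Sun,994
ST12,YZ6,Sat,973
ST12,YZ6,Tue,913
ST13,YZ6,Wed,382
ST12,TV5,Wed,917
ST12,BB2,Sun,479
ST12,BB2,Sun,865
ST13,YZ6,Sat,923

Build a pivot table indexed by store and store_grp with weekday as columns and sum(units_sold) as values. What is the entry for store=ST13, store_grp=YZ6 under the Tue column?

1942

Rows with store=ST13, store_grp=YZ6 and weekday=Tue: units_sold values are 916, 335, 691.
916 + 335 + 691 = 1942.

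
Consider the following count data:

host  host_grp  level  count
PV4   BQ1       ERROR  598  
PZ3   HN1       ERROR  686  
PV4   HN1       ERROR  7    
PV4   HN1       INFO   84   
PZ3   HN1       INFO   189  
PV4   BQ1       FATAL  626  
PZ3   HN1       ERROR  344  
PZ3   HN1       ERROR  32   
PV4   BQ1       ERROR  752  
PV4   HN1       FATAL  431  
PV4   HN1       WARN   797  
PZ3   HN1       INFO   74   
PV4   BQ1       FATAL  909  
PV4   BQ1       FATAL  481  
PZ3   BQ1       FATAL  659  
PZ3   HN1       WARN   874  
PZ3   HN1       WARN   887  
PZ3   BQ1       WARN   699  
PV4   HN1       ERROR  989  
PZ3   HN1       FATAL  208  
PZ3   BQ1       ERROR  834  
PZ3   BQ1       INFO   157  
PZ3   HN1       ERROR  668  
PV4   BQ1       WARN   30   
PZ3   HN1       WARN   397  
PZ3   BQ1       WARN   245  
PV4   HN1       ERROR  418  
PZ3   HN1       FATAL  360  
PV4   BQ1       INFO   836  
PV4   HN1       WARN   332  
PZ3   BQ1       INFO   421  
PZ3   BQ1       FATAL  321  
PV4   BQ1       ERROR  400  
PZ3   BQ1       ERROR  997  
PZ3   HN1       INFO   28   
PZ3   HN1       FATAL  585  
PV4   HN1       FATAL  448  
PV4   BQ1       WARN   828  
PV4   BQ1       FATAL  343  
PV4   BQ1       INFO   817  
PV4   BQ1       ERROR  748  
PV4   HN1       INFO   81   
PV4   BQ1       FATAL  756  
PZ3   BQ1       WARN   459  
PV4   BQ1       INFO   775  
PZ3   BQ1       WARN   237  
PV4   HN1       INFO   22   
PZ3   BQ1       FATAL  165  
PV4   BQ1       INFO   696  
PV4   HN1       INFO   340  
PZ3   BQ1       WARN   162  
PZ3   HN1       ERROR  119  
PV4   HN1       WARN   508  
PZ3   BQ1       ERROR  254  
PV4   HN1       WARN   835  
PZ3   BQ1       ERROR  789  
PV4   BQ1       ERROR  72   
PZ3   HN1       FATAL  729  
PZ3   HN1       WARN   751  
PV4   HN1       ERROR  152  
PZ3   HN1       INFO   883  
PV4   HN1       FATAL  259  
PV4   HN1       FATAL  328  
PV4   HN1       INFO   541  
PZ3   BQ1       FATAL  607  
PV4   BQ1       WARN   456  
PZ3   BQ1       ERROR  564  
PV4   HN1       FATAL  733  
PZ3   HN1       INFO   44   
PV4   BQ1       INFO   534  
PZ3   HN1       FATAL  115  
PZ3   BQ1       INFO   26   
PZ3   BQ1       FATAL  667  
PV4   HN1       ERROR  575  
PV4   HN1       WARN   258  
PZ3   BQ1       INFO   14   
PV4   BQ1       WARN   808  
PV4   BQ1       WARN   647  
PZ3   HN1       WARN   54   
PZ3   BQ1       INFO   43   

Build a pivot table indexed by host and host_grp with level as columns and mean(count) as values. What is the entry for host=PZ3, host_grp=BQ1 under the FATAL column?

Rows with host=PZ3, host_grp=BQ1 and level=FATAL: count values are 659, 321, 165, 607, 667.
(659 + 321 + 165 + 607 + 667) / 5 = 483.80.

483.80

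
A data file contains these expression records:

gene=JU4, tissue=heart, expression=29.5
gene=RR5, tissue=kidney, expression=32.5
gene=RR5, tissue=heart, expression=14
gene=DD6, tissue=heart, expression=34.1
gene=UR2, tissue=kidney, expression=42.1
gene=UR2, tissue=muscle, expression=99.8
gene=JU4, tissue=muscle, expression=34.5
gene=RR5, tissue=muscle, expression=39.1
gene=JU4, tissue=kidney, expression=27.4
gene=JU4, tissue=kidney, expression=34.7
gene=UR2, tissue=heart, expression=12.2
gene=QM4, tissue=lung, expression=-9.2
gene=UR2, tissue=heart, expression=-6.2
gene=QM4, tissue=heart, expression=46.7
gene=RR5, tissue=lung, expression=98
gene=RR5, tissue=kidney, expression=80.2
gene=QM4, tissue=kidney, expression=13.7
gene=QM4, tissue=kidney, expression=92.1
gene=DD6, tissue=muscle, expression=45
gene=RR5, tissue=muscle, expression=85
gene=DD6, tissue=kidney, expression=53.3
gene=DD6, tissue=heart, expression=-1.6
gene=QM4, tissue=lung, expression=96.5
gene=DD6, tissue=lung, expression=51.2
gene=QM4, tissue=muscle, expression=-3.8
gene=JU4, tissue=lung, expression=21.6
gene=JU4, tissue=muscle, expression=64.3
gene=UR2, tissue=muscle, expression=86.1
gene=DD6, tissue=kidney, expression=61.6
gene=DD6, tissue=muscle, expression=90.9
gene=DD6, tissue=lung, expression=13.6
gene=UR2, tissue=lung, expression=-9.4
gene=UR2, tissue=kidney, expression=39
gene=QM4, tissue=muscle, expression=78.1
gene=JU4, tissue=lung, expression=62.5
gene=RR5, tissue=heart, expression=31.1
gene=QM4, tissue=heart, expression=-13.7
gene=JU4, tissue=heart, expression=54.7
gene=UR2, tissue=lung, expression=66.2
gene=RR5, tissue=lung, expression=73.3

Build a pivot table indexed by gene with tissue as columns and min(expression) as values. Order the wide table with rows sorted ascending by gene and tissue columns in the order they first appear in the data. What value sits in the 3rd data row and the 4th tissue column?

-9.2

With rows sorted ascending by gene, row 3 is gene=QM4. tissue columns in first-appearance order: heart, kidney, muscle, lung; column 4 is lung.
Long rows with gene=QM4, tissue=lung: min(-9.2, 96.5) = -9.2.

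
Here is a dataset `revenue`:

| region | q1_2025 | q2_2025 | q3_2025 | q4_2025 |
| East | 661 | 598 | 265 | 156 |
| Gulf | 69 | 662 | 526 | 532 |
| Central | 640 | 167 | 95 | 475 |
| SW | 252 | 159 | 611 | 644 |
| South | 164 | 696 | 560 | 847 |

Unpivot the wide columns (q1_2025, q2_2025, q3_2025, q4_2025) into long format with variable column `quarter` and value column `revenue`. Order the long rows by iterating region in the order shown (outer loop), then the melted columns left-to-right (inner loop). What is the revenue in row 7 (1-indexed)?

526

20 rows total (5 × 4). Row 7: index ⌊(7-1)/4⌋ = 1 into region → Gulf; (7-1) mod 4 = 2 into the melted columns → q3_2025.
So row 7 is (Gulf, q3_2025, 526); revenue = 526.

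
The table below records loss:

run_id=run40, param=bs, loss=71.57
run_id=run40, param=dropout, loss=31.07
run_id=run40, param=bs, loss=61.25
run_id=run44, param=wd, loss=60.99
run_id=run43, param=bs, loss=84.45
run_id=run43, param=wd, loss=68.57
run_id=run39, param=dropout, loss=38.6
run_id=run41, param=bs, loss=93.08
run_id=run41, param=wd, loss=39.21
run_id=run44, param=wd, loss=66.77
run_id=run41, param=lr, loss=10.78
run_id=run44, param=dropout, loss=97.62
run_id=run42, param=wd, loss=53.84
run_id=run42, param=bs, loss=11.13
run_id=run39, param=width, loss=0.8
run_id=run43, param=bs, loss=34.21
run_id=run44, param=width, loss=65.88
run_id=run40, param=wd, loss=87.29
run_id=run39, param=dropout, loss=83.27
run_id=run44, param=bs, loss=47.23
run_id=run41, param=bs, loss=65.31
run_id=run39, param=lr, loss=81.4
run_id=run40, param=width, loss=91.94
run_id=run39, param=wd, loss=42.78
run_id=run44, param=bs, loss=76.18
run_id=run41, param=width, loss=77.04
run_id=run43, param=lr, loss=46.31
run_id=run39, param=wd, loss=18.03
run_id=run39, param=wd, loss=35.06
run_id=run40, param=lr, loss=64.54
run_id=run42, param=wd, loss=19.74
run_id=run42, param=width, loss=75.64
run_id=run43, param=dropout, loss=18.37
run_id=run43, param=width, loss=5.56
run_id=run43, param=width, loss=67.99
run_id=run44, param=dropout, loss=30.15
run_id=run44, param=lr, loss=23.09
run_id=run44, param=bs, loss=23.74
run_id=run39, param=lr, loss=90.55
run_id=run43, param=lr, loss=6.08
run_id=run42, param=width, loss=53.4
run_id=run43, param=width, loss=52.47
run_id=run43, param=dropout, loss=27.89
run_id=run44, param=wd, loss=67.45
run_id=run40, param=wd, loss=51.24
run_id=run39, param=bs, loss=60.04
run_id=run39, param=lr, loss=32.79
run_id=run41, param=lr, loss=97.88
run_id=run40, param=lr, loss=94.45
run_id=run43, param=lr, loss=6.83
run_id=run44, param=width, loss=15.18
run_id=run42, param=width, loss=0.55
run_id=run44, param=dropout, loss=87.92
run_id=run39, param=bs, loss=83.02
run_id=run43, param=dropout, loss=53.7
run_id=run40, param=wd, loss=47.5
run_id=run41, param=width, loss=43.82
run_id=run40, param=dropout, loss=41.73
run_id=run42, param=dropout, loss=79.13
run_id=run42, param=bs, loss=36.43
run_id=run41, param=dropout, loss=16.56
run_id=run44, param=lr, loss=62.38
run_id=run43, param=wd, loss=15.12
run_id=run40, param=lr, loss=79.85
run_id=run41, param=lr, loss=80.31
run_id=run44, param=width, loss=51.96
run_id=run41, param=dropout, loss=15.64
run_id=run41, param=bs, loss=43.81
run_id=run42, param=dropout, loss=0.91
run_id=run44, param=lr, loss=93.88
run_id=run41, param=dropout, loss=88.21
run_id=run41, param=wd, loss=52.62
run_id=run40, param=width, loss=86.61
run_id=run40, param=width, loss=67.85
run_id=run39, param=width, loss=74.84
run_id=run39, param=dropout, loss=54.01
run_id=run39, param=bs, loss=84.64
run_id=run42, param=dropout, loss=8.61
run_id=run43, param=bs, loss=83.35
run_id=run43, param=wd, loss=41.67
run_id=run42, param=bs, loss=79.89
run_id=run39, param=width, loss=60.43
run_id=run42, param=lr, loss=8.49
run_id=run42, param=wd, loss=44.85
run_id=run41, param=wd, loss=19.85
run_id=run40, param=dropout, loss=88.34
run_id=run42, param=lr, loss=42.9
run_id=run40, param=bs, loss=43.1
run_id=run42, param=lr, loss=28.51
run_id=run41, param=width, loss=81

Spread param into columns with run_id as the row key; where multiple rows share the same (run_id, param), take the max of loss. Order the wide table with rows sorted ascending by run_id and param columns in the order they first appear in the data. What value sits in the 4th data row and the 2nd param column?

79.13

With rows sorted ascending by run_id, row 4 is run_id=run42. param columns in first-appearance order: bs, dropout, wd, lr, width; column 2 is dropout.
Long rows with run_id=run42, param=dropout: max(79.13, 0.91, 8.61) = 79.13.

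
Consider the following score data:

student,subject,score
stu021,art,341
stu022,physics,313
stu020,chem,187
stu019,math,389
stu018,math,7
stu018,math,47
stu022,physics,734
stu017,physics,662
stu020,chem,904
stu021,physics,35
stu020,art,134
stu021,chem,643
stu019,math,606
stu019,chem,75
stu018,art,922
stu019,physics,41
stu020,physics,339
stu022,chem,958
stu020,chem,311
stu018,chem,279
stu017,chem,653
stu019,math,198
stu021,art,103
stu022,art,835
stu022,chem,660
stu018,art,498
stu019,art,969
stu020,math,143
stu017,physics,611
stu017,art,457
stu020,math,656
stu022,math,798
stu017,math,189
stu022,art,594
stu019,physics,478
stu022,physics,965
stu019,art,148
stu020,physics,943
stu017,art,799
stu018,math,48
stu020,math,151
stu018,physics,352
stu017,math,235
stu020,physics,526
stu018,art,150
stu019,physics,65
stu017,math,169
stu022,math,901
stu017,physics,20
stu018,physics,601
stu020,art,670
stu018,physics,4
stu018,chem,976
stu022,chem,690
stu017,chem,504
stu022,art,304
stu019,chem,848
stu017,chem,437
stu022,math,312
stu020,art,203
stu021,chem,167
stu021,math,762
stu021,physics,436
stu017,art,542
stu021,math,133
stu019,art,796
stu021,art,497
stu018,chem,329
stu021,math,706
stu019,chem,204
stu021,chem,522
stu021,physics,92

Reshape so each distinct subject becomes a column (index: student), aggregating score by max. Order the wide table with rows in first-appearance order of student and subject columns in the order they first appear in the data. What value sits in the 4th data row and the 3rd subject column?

848

With rows in first-appearance order of student, row 4 is student=stu019. subject columns in first-appearance order: art, physics, chem, math; column 3 is chem.
Long rows with student=stu019, subject=chem: max(75, 848, 204) = 848.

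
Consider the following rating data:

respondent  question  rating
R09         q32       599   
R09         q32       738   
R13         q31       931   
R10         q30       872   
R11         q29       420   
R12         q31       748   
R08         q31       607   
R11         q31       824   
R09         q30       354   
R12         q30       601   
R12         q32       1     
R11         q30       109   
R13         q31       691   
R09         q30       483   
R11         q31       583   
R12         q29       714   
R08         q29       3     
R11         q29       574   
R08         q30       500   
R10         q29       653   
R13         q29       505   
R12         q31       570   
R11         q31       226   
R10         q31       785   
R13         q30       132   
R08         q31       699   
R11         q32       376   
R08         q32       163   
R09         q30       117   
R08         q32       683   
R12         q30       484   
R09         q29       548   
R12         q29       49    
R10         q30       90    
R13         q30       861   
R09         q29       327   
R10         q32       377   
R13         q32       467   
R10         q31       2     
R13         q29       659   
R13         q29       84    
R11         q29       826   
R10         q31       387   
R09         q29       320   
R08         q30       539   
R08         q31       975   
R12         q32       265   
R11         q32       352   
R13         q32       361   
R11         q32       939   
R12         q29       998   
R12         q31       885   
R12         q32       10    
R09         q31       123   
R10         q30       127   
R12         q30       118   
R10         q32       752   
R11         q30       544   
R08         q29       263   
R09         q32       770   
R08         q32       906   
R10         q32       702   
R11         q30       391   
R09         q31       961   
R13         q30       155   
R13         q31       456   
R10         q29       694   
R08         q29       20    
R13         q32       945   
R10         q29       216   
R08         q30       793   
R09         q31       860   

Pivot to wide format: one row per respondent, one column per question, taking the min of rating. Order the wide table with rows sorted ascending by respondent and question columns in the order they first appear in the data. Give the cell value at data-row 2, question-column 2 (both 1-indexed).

With rows sorted ascending by respondent, row 2 is respondent=R09. question columns in first-appearance order: q32, q31, q30, q29; column 2 is q31.
Long rows with respondent=R09, question=q31: min(123, 961, 860) = 123.

123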